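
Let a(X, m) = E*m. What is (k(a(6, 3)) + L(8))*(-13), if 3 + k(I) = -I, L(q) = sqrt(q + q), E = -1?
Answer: -52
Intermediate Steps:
L(q) = sqrt(2)*sqrt(q) (L(q) = sqrt(2*q) = sqrt(2)*sqrt(q))
a(X, m) = -m
k(I) = -3 - I
(k(a(6, 3)) + L(8))*(-13) = ((-3 - (-1)*3) + sqrt(2)*sqrt(8))*(-13) = ((-3 - 1*(-3)) + sqrt(2)*(2*sqrt(2)))*(-13) = ((-3 + 3) + 4)*(-13) = (0 + 4)*(-13) = 4*(-13) = -52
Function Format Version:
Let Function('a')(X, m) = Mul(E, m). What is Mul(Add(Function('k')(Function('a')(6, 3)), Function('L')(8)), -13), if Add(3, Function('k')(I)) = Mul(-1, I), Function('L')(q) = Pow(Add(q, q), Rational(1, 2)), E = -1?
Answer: -52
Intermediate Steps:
Function('L')(q) = Mul(Pow(2, Rational(1, 2)), Pow(q, Rational(1, 2))) (Function('L')(q) = Pow(Mul(2, q), Rational(1, 2)) = Mul(Pow(2, Rational(1, 2)), Pow(q, Rational(1, 2))))
Function('a')(X, m) = Mul(-1, m)
Function('k')(I) = Add(-3, Mul(-1, I))
Mul(Add(Function('k')(Function('a')(6, 3)), Function('L')(8)), -13) = Mul(Add(Add(-3, Mul(-1, Mul(-1, 3))), Mul(Pow(2, Rational(1, 2)), Pow(8, Rational(1, 2)))), -13) = Mul(Add(Add(-3, Mul(-1, -3)), Mul(Pow(2, Rational(1, 2)), Mul(2, Pow(2, Rational(1, 2))))), -13) = Mul(Add(Add(-3, 3), 4), -13) = Mul(Add(0, 4), -13) = Mul(4, -13) = -52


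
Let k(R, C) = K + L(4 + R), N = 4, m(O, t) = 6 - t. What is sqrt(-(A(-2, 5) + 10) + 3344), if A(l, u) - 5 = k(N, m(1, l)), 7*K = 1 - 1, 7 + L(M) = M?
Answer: 16*sqrt(13) ≈ 57.689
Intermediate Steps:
L(M) = -7 + M
K = 0 (K = (1 - 1)/7 = (1/7)*0 = 0)
k(R, C) = -3 + R (k(R, C) = 0 + (-7 + (4 + R)) = 0 + (-3 + R) = -3 + R)
A(l, u) = 6 (A(l, u) = 5 + (-3 + 4) = 5 + 1 = 6)
sqrt(-(A(-2, 5) + 10) + 3344) = sqrt(-(6 + 10) + 3344) = sqrt(-1*16 + 3344) = sqrt(-16 + 3344) = sqrt(3328) = 16*sqrt(13)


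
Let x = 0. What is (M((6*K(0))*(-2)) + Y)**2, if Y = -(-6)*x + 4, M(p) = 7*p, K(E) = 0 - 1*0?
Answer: 16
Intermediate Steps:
K(E) = 0 (K(E) = 0 + 0 = 0)
Y = 4 (Y = -(-6)*0 + 4 = -2*0 + 4 = 0 + 4 = 4)
(M((6*K(0))*(-2)) + Y)**2 = (7*((6*0)*(-2)) + 4)**2 = (7*(0*(-2)) + 4)**2 = (7*0 + 4)**2 = (0 + 4)**2 = 4**2 = 16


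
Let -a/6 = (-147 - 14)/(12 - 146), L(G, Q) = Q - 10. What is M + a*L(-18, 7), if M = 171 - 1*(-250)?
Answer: 29656/67 ≈ 442.63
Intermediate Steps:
L(G, Q) = -10 + Q
M = 421 (M = 171 + 250 = 421)
a = -483/67 (a = -6*(-147 - 14)/(12 - 146) = -(-966)/(-134) = -(-966)*(-1)/134 = -6*161/134 = -483/67 ≈ -7.2090)
M + a*L(-18, 7) = 421 - 483*(-10 + 7)/67 = 421 - 483/67*(-3) = 421 + 1449/67 = 29656/67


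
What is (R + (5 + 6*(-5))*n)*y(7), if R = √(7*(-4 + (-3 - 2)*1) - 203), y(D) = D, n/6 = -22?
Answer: 23100 + 7*I*√266 ≈ 23100.0 + 114.17*I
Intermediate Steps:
n = -132 (n = 6*(-22) = -132)
R = I*√266 (R = √(7*(-4 - 5*1) - 203) = √(7*(-4 - 5) - 203) = √(7*(-9) - 203) = √(-63 - 203) = √(-266) = I*√266 ≈ 16.31*I)
(R + (5 + 6*(-5))*n)*y(7) = (I*√266 + (5 + 6*(-5))*(-132))*7 = (I*√266 + (5 - 30)*(-132))*7 = (I*√266 - 25*(-132))*7 = (I*√266 + 3300)*7 = (3300 + I*√266)*7 = 23100 + 7*I*√266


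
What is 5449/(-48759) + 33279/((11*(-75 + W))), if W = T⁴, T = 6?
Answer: 516488414/218294043 ≈ 2.3660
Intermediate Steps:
W = 1296 (W = 6⁴ = 1296)
5449/(-48759) + 33279/((11*(-75 + W))) = 5449/(-48759) + 33279/((11*(-75 + 1296))) = 5449*(-1/48759) + 33279/((11*1221)) = -5449/48759 + 33279/13431 = -5449/48759 + 33279*(1/13431) = -5449/48759 + 11093/4477 = 516488414/218294043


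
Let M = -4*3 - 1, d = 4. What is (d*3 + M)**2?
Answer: 1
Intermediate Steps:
M = -13 (M = -12 - 1 = -13)
(d*3 + M)**2 = (4*3 - 13)**2 = (12 - 13)**2 = (-1)**2 = 1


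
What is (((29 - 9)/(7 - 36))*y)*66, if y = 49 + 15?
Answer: -84480/29 ≈ -2913.1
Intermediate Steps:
y = 64
(((29 - 9)/(7 - 36))*y)*66 = (((29 - 9)/(7 - 36))*64)*66 = ((20/(-29))*64)*66 = ((20*(-1/29))*64)*66 = -20/29*64*66 = -1280/29*66 = -84480/29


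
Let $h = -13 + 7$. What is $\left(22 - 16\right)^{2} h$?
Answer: $-216$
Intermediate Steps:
$h = -6$
$\left(22 - 16\right)^{2} h = \left(22 - 16\right)^{2} \left(-6\right) = 6^{2} \left(-6\right) = 36 \left(-6\right) = -216$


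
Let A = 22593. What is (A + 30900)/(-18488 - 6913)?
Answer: -17831/8467 ≈ -2.1059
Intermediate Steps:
(A + 30900)/(-18488 - 6913) = (22593 + 30900)/(-18488 - 6913) = 53493/(-25401) = 53493*(-1/25401) = -17831/8467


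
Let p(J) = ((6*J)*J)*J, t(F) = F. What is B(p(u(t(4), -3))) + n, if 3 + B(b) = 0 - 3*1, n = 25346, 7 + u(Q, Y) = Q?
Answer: 25340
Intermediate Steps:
u(Q, Y) = -7 + Q
p(J) = 6*J³ (p(J) = (6*J²)*J = 6*J³)
B(b) = -6 (B(b) = -3 + (0 - 3*1) = -3 + (0 - 3) = -3 - 3 = -6)
B(p(u(t(4), -3))) + n = -6 + 25346 = 25340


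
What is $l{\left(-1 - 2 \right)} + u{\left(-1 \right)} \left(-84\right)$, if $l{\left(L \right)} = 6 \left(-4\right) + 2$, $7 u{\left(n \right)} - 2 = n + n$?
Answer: $-22$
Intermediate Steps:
$u{\left(n \right)} = \frac{2}{7} + \frac{2 n}{7}$ ($u{\left(n \right)} = \frac{2}{7} + \frac{n + n}{7} = \frac{2}{7} + \frac{2 n}{7}$)
$l{\left(L \right)} = -22$ ($l{\left(L \right)} = -24 + 2 = -22$)
$l{\left(-1 - 2 \right)} + u{\left(-1 \right)} \left(-84\right) = -22 + \left(\frac{2}{7} + \frac{2}{7} \left(-1\right)\right) \left(-84\right) = -22 + \left(\frac{2}{7} - \frac{2}{7}\right) \left(-84\right) = -22 + 0 \left(-84\right) = -22 + 0 = -22$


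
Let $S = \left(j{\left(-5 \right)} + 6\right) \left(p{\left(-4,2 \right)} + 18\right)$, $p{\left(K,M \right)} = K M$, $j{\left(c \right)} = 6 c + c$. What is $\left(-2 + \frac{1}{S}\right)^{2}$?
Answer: $\frac{337561}{84100} \approx 4.0138$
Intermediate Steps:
$j{\left(c \right)} = 7 c$
$S = -290$ ($S = \left(7 \left(-5\right) + 6\right) \left(\left(-4\right) 2 + 18\right) = \left(-35 + 6\right) \left(-8 + 18\right) = \left(-29\right) 10 = -290$)
$\left(-2 + \frac{1}{S}\right)^{2} = \left(-2 + \frac{1}{-290}\right)^{2} = \left(-2 - \frac{1}{290}\right)^{2} = \left(- \frac{581}{290}\right)^{2} = \frac{337561}{84100}$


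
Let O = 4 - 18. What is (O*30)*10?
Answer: -4200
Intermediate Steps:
O = -14
(O*30)*10 = -14*30*10 = -420*10 = -4200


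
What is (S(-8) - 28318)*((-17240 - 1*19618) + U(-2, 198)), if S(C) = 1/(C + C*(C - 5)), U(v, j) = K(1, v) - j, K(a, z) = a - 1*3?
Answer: 50371586783/48 ≈ 1.0494e+9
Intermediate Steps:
K(a, z) = -3 + a (K(a, z) = a - 3 = -3 + a)
U(v, j) = -2 - j (U(v, j) = (-3 + 1) - j = -2 - j)
S(C) = 1/(C + C*(-5 + C))
(S(-8) - 28318)*((-17240 - 1*19618) + U(-2, 198)) = (1/((-8)*(-4 - 8)) - 28318)*((-17240 - 1*19618) + (-2 - 1*198)) = (-⅛/(-12) - 28318)*((-17240 - 19618) + (-2 - 198)) = (-⅛*(-1/12) - 28318)*(-36858 - 200) = (1/96 - 28318)*(-37058) = -2718527/96*(-37058) = 50371586783/48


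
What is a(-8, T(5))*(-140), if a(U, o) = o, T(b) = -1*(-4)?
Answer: -560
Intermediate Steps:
T(b) = 4
a(-8, T(5))*(-140) = 4*(-140) = -560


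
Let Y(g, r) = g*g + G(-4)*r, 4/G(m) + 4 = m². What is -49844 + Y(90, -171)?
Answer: -41801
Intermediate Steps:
G(m) = 4/(-4 + m²)
Y(g, r) = g² + r/3 (Y(g, r) = g*g + (4/(-4 + (-4)²))*r = g² + (4/(-4 + 16))*r = g² + (4/12)*r = g² + (4*(1/12))*r = g² + r/3)
-49844 + Y(90, -171) = -49844 + (90² + (⅓)*(-171)) = -49844 + (8100 - 57) = -49844 + 8043 = -41801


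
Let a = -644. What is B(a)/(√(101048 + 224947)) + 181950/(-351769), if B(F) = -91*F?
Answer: -181950/351769 + 58604*√325995/325995 ≈ 102.12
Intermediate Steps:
B(a)/(√(101048 + 224947)) + 181950/(-351769) = (-91*(-644))/(√(101048 + 224947)) + 181950/(-351769) = 58604/(√325995) + 181950*(-1/351769) = 58604*(√325995/325995) - 181950/351769 = 58604*√325995/325995 - 181950/351769 = -181950/351769 + 58604*√325995/325995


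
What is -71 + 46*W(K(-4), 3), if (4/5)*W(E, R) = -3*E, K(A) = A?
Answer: 619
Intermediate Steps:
W(E, R) = -15*E/4 (W(E, R) = 5*(-3*E)/4 = -15*E/4)
-71 + 46*W(K(-4), 3) = -71 + 46*(-15/4*(-4)) = -71 + 46*15 = -71 + 690 = 619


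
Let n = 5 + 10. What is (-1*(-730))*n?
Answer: 10950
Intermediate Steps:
n = 15
(-1*(-730))*n = -1*(-730)*15 = 730*15 = 10950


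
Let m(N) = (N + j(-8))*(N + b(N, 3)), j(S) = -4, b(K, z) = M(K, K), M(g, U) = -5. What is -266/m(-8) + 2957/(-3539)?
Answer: -701333/276042 ≈ -2.5407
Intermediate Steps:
b(K, z) = -5
m(N) = (-5 + N)*(-4 + N) (m(N) = (N - 4)*(N - 5) = (-4 + N)*(-5 + N) = (-5 + N)*(-4 + N))
-266/m(-8) + 2957/(-3539) = -266/(20 + (-8)² - 9*(-8)) + 2957/(-3539) = -266/(20 + 64 + 72) + 2957*(-1/3539) = -266/156 - 2957/3539 = -266*1/156 - 2957/3539 = -133/78 - 2957/3539 = -701333/276042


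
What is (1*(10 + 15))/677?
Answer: 25/677 ≈ 0.036928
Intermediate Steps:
(1*(10 + 15))/677 = (1*25)*(1/677) = 25*(1/677) = 25/677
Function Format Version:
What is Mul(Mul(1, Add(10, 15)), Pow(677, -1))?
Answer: Rational(25, 677) ≈ 0.036928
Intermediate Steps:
Mul(Mul(1, Add(10, 15)), Pow(677, -1)) = Mul(Mul(1, 25), Rational(1, 677)) = Mul(25, Rational(1, 677)) = Rational(25, 677)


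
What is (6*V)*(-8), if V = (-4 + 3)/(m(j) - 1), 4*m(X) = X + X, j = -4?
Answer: -16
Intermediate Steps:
m(X) = X/2 (m(X) = (X + X)/4 = (2*X)/4 = X/2)
V = 1/3 (V = (-4 + 3)/((1/2)*(-4) - 1) = -1/(-2 - 1) = -1/(-3) = -1*(-1/3) = 1/3 ≈ 0.33333)
(6*V)*(-8) = (6*(1/3))*(-8) = 2*(-8) = -16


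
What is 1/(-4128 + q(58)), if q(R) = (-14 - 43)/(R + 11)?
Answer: -23/94963 ≈ -0.00024220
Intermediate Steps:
q(R) = -57/(11 + R)
1/(-4128 + q(58)) = 1/(-4128 - 57/(11 + 58)) = 1/(-4128 - 57/69) = 1/(-4128 - 57*1/69) = 1/(-4128 - 19/23) = 1/(-94963/23) = -23/94963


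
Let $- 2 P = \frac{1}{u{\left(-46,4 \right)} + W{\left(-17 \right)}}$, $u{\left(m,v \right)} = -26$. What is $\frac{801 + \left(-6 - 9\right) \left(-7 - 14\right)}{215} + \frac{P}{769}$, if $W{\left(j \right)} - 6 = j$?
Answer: $\frac{63507311}{12234790} \approx 5.1907$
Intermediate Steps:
$W{\left(j \right)} = 6 + j$
$P = \frac{1}{74}$ ($P = - \frac{1}{2 \left(-26 + \left(6 - 17\right)\right)} = - \frac{1}{2 \left(-26 - 11\right)} = - \frac{1}{2 \left(-37\right)} = \left(- \frac{1}{2}\right) \left(- \frac{1}{37}\right) = \frac{1}{74} \approx 0.013514$)
$\frac{801 + \left(-6 - 9\right) \left(-7 - 14\right)}{215} + \frac{P}{769} = \frac{801 + \left(-6 - 9\right) \left(-7 - 14\right)}{215} + \frac{1}{74 \cdot 769} = \left(801 - -315\right) \frac{1}{215} + \frac{1}{74} \cdot \frac{1}{769} = \left(801 + 315\right) \frac{1}{215} + \frac{1}{56906} = 1116 \cdot \frac{1}{215} + \frac{1}{56906} = \frac{1116}{215} + \frac{1}{56906} = \frac{63507311}{12234790}$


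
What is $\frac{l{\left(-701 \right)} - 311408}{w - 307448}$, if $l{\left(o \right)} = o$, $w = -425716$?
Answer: $\frac{312109}{733164} \approx 0.4257$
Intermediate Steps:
$\frac{l{\left(-701 \right)} - 311408}{w - 307448} = \frac{-701 - 311408}{-425716 - 307448} = - \frac{312109}{-733164} = \left(-312109\right) \left(- \frac{1}{733164}\right) = \frac{312109}{733164}$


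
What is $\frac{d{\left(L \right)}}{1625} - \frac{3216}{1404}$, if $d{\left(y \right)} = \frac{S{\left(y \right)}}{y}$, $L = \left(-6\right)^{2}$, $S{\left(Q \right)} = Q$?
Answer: $- \frac{33491}{14625} \approx -2.29$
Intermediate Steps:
$L = 36$
$d{\left(y \right)} = 1$ ($d{\left(y \right)} = \frac{y}{y} = 1$)
$\frac{d{\left(L \right)}}{1625} - \frac{3216}{1404} = 1 \cdot \frac{1}{1625} - \frac{3216}{1404} = 1 \cdot \frac{1}{1625} - \frac{268}{117} = \frac{1}{1625} - \frac{268}{117} = - \frac{33491}{14625}$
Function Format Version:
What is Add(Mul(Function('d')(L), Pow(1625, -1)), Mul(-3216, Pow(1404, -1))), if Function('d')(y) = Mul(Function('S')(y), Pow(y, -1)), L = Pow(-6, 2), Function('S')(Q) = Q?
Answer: Rational(-33491, 14625) ≈ -2.2900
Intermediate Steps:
L = 36
Function('d')(y) = 1 (Function('d')(y) = Mul(y, Pow(y, -1)) = 1)
Add(Mul(Function('d')(L), Pow(1625, -1)), Mul(-3216, Pow(1404, -1))) = Add(Mul(1, Pow(1625, -1)), Mul(-3216, Pow(1404, -1))) = Add(Mul(1, Rational(1, 1625)), Mul(-3216, Rational(1, 1404))) = Add(Rational(1, 1625), Rational(-268, 117)) = Rational(-33491, 14625)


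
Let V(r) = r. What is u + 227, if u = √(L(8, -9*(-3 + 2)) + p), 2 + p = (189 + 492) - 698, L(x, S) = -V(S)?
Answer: 227 + 2*I*√7 ≈ 227.0 + 5.2915*I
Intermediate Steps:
L(x, S) = -S
p = -19 (p = -2 + ((189 + 492) - 698) = -2 + (681 - 698) = -2 - 17 = -19)
u = 2*I*√7 (u = √(-(-9)*(-3 + 2) - 19) = √(-(-9)*(-1) - 19) = √(-1*9 - 19) = √(-9 - 19) = √(-28) = 2*I*√7 ≈ 5.2915*I)
u + 227 = 2*I*√7 + 227 = 227 + 2*I*√7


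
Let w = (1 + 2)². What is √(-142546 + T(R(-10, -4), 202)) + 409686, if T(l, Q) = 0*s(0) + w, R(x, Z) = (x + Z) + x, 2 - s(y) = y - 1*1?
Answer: 409686 + I*√142537 ≈ 4.0969e+5 + 377.54*I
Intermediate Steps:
s(y) = 3 - y (s(y) = 2 - (y - 1*1) = 2 - (y - 1) = 2 - (-1 + y) = 2 + (1 - y) = 3 - y)
R(x, Z) = Z + 2*x (R(x, Z) = (Z + x) + x = Z + 2*x)
w = 9 (w = 3² = 9)
T(l, Q) = 9 (T(l, Q) = 0*(3 - 1*0) + 9 = 0*(3 + 0) + 9 = 0*3 + 9 = 0 + 9 = 9)
√(-142546 + T(R(-10, -4), 202)) + 409686 = √(-142546 + 9) + 409686 = √(-142537) + 409686 = I*√142537 + 409686 = 409686 + I*√142537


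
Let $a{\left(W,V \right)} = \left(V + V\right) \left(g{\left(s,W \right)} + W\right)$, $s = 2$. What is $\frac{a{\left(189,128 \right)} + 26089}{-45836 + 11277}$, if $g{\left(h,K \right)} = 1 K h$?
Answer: $- \frac{24463}{4937} \approx -4.955$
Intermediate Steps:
$g{\left(h,K \right)} = K h$
$a{\left(W,V \right)} = 6 V W$ ($a{\left(W,V \right)} = \left(V + V\right) \left(W 2 + W\right) = 2 V \left(2 W + W\right) = 2 V 3 W = 6 V W$)
$\frac{a{\left(189,128 \right)} + 26089}{-45836 + 11277} = \frac{6 \cdot 128 \cdot 189 + 26089}{-45836 + 11277} = \frac{145152 + 26089}{-34559} = 171241 \left(- \frac{1}{34559}\right) = - \frac{24463}{4937}$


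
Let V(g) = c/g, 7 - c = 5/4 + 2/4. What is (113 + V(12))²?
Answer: 3294225/256 ≈ 12868.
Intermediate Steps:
c = 21/4 (c = 7 - (5/4 + 2/4) = 7 - (5*(¼) + 2*(¼)) = 7 - (5/4 + ½) = 7 - 1*7/4 = 7 - 7/4 = 21/4 ≈ 5.2500)
V(g) = 21/(4*g)
(113 + V(12))² = (113 + (21/4)/12)² = (113 + (21/4)*(1/12))² = (113 + 7/16)² = (1815/16)² = 3294225/256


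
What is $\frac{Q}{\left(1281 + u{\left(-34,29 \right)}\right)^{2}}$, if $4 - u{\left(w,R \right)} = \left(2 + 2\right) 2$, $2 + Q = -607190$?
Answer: $- \frac{607192}{1630729} \approx -0.37234$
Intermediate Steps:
$Q = -607192$ ($Q = -2 - 607190 = -607192$)
$u{\left(w,R \right)} = -4$ ($u{\left(w,R \right)} = 4 - \left(2 + 2\right) 2 = 4 - 4 \cdot 2 = 4 - 8 = -4$)
$\frac{Q}{\left(1281 + u{\left(-34,29 \right)}\right)^{2}} = - \frac{607192}{\left(1281 - 4\right)^{2}} = - \frac{607192}{1277^{2}} = - \frac{607192}{1630729}$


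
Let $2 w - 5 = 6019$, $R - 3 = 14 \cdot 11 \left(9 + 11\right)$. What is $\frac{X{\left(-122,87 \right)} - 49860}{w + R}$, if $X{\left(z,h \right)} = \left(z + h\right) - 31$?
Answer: $- \frac{942}{115} \approx -8.1913$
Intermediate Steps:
$X{\left(z,h \right)} = -31 + h + z$ ($X{\left(z,h \right)} = \left(h + z\right) - 31 = -31 + h + z$)
$R = 3083$ ($R = 3 + 14 \cdot 11 \left(9 + 11\right) = 3 + 154 \cdot 20 = 3 + 3080 = 3083$)
$w = 3012$ ($w = \frac{5}{2} + \frac{1}{2} \cdot 6019 = \frac{5}{2} + \frac{6019}{2} = 3012$)
$\frac{X{\left(-122,87 \right)} - 49860}{w + R} = \frac{\left(-31 + 87 - 122\right) - 49860}{3012 + 3083} = \frac{-66 - 49860}{6095} = \left(-49926\right) \frac{1}{6095} = - \frac{942}{115}$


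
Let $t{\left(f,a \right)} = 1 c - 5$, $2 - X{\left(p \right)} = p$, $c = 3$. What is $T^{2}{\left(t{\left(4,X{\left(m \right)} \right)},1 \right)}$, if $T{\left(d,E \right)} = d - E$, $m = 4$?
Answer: $9$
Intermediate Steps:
$X{\left(p \right)} = 2 - p$
$t{\left(f,a \right)} = -2$ ($t{\left(f,a \right)} = 1 \cdot 3 - 5 = 3 - 5 = -2$)
$T^{2}{\left(t{\left(4,X{\left(m \right)} \right)},1 \right)} = \left(-2 - 1\right)^{2} = \left(-3\right)^{2} = 9$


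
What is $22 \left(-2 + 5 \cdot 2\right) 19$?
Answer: $3344$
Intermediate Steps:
$22 \left(-2 + 5 \cdot 2\right) 19 = 22 \left(-2 + 10\right) 19 = 22 \cdot 8 \cdot 19 = 176 \cdot 19 = 3344$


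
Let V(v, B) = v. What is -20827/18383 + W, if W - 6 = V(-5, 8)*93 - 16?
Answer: -8752752/18383 ≈ -476.13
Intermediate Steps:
W = -475 (W = 6 + (-5*93 - 16) = 6 + (-465 - 16) = 6 - 481 = -475)
-20827/18383 + W = -20827/18383 - 475 = -8752752/18383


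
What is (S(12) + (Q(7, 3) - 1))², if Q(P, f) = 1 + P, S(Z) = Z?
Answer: 361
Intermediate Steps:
(S(12) + (Q(7, 3) - 1))² = (12 + ((1 + 7) - 1))² = (12 + (8 - 1))² = (12 + 7)² = 19² = 361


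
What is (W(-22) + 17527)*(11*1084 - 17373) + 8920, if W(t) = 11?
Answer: -95555642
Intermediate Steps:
(W(-22) + 17527)*(11*1084 - 17373) + 8920 = (11 + 17527)*(11*1084 - 17373) + 8920 = 17538*(11924 - 17373) + 8920 = 17538*(-5449) + 8920 = -95564562 + 8920 = -95555642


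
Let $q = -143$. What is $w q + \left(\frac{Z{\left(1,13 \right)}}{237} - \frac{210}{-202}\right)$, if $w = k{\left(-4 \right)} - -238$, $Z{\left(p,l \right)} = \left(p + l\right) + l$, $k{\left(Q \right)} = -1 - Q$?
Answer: $- \frac{274971073}{7979} \approx -34462.0$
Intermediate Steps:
$Z{\left(p,l \right)} = p + 2 l$ ($Z{\left(p,l \right)} = \left(l + p\right) + l = p + 2 l$)
$w = 241$ ($w = \left(-1 - -4\right) - -238 = \left(-1 + 4\right) + 238 = 3 + 238 = 241$)
$w q + \left(\frac{Z{\left(1,13 \right)}}{237} - \frac{210}{-202}\right) = 241 \left(-143\right) + \left(\frac{1 + 2 \cdot 13}{237} - \frac{210}{-202}\right) = -34463 + \left(\left(1 + 26\right) \frac{1}{237} - - \frac{105}{101}\right) = -34463 + \left(27 \cdot \frac{1}{237} + \frac{105}{101}\right) = -34463 + \left(\frac{9}{79} + \frac{105}{101}\right) = -34463 + \frac{9204}{7979} = - \frac{274971073}{7979}$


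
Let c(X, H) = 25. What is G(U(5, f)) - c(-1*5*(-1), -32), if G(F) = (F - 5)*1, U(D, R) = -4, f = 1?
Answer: -34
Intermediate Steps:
G(F) = -5 + F (G(F) = (-5 + F)*1 = -5 + F)
G(U(5, f)) - c(-1*5*(-1), -32) = (-5 - 4) - 1*25 = -9 - 25 = -34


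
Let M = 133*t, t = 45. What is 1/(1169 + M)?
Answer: 1/7154 ≈ 0.00013978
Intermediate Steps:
M = 5985 (M = 133*45 = 5985)
1/(1169 + M) = 1/(1169 + 5985) = 1/7154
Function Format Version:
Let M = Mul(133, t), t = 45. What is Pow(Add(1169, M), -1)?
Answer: Rational(1, 7154) ≈ 0.00013978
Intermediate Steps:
M = 5985 (M = Mul(133, 45) = 5985)
Pow(Add(1169, M), -1) = Pow(Add(1169, 5985), -1) = Pow(7154, -1) = Rational(1, 7154)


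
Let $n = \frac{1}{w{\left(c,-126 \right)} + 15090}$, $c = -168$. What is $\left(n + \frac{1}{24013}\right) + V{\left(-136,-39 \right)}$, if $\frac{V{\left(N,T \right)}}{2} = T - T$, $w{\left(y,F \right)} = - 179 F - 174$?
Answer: $\frac{61483}{899767110} \approx 6.8332 \cdot 10^{-5}$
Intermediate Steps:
$w{\left(y,F \right)} = -174 - 179 F$
$V{\left(N,T \right)} = 0$ ($V{\left(N,T \right)} = 2 \left(T - T\right) = 2 \cdot 0 = 0$)
$n = \frac{1}{37470}$ ($n = \frac{1}{\left(-174 - -22554\right) + 15090} = \frac{1}{\left(-174 + 22554\right) + 15090} = \frac{1}{22380 + 15090} = \frac{1}{37470} \approx 2.6688 \cdot 10^{-5}$)
$\left(n + \frac{1}{24013}\right) + V{\left(-136,-39 \right)} = \left(\frac{1}{37470} + \frac{1}{24013}\right) + 0 = \frac{61483}{899767110} + 0 = \frac{61483}{899767110}$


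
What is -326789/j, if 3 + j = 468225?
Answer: -326789/468222 ≈ -0.69794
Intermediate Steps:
j = 468222 (j = -3 + 468225 = 468222)
-326789/j = -326789/468222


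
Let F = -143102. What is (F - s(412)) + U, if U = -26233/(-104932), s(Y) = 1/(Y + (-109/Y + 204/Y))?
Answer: -97217034121/679356 ≈ -1.4310e+5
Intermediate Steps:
s(Y) = 1/(Y + 95/Y)
U = 1/4 (U = -26233*(-1)/104932 = -1*(-1/4) = 1/4 ≈ 0.25000)
(F - s(412)) + U = (-143102 - 412/(95 + 412**2)) + 1/4 = (-143102 - 412/(95 + 169744)) + 1/4 = (-143102 - 412/169839) + 1/4 = -24304300990/169839 + 1/4 = -97217034121/679356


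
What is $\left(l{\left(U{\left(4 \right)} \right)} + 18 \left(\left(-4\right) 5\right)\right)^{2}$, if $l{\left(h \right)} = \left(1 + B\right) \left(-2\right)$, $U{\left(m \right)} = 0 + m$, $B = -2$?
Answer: $128164$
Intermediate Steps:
$U{\left(m \right)} = m$
$l{\left(h \right)} = 2$ ($l{\left(h \right)} = \left(1 - 2\right) \left(-2\right) = \left(-1\right) \left(-2\right) = 2$)
$\left(l{\left(U{\left(4 \right)} \right)} + 18 \left(\left(-4\right) 5\right)\right)^{2} = \left(2 + 18 \left(\left(-4\right) 5\right)\right)^{2} = \left(2 + 18 \left(-20\right)\right)^{2} = \left(2 - 360\right)^{2} = \left(-358\right)^{2} = 128164$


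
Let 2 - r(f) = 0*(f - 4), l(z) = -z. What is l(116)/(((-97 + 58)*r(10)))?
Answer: 58/39 ≈ 1.4872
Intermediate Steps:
r(f) = 2 (r(f) = 2 - 0*(f - 4) = 2 - 0*(-4 + f) = 2 - 1*0 = 2 + 0 = 2)
l(116)/(((-97 + 58)*r(10))) = (-1*116)/(((-97 + 58)*2)) = -116/((-39*2)) = -116/(-78) = -116*(-1/78) = 58/39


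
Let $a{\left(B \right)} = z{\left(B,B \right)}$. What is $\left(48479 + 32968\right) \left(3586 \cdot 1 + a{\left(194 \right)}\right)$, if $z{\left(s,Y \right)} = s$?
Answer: $307869660$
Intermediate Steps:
$a{\left(B \right)} = B$
$\left(48479 + 32968\right) \left(3586 \cdot 1 + a{\left(194 \right)}\right) = \left(48479 + 32968\right) \left(3586 \cdot 1 + 194\right) = 81447 \left(3586 + 194\right) = 81447 \cdot 3780 = 307869660$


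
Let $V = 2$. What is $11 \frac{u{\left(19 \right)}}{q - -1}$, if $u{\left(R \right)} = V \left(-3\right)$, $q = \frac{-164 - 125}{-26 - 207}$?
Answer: $- \frac{2563}{87} \approx -29.46$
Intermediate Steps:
$q = \frac{289}{233}$ ($q = - \frac{289}{-233} = \left(-289\right) \left(- \frac{1}{233}\right) = \frac{289}{233} \approx 1.2403$)
$u{\left(R \right)} = -6$ ($u{\left(R \right)} = 2 \left(-3\right) = -6$)
$11 \frac{u{\left(19 \right)}}{q - -1} = 11 \left(- \frac{6}{\frac{289}{233} - -1}\right) = 11 \left(- \frac{6}{\frac{289}{233} + 1}\right) = 11 \left(- \frac{6}{\frac{522}{233}}\right) = 11 \left(\left(-6\right) \frac{233}{522}\right) = 11 \left(- \frac{233}{87}\right) = - \frac{2563}{87}$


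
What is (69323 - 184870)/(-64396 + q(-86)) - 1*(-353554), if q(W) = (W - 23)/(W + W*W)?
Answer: 166431040522996/470734869 ≈ 3.5356e+5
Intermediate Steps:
q(W) = (-23 + W)/(W + W**2)
(69323 - 184870)/(-64396 + q(-86)) - 1*(-353554) = (69323 - 184870)/(-64396 + (-23 - 86)/((-86)*(1 - 86))) - 1*(-353554) = -115547/(-64396 - 1/86*(-109)/(-85)) + 353554 = -115547/(-64396 - 1/86*(-1/85)*(-109)) + 353554 = -115547/(-64396 - 109/7310) + 353554 = -115547/(-470734869/7310) + 353554 = -115547*(-7310/470734869) + 353554 = 844648570/470734869 + 353554 = 166431040522996/470734869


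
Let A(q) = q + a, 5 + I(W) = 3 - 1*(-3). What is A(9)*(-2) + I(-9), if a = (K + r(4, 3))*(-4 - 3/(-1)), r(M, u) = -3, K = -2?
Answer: -27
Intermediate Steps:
a = 5 (a = (-2 - 3)*(-4 - 3/(-1)) = -5*(-4 - 3*(-1)) = -5*(-4 + 3) = -5*(-1) = 5)
I(W) = 1 (I(W) = -5 + (3 - 1*(-3)) = -5 + (3 + 3) = -5 + 6 = 1)
A(q) = 5 + q (A(q) = q + 5 = 5 + q)
A(9)*(-2) + I(-9) = (5 + 9)*(-2) + 1 = 14*(-2) + 1 = -28 + 1 = -27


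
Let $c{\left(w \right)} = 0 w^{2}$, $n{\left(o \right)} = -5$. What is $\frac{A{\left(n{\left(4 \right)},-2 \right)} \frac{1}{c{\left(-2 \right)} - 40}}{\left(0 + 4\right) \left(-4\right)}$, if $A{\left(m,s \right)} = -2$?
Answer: $- \frac{1}{320} \approx -0.003125$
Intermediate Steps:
$c{\left(w \right)} = 0$
$\frac{A{\left(n{\left(4 \right)},-2 \right)} \frac{1}{c{\left(-2 \right)} - 40}}{\left(0 + 4\right) \left(-4\right)} = \frac{\left(-2\right) \frac{1}{0 - 40}}{\left(0 + 4\right) \left(-4\right)} = \frac{\left(-2\right) \frac{1}{-40}}{4 \left(-4\right)} = \frac{\left(-2\right) \left(- \frac{1}{40}\right)}{-16} = \frac{1}{20} \left(- \frac{1}{16}\right) = - \frac{1}{320}$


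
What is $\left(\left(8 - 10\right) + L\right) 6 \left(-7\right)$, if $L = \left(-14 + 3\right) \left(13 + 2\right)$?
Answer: $7014$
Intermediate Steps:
$L = -165$ ($L = \left(-11\right) 15 = -165$)
$\left(\left(8 - 10\right) + L\right) 6 \left(-7\right) = \left(\left(8 - 10\right) - 165\right) 6 \left(-7\right) = \left(-2 - 165\right) 6 \left(-7\right) = \left(-167\right) 6 \left(-7\right) = \left(-1002\right) \left(-7\right) = 7014$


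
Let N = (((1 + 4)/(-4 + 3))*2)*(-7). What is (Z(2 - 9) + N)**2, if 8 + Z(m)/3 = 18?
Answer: 10000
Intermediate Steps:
Z(m) = 30 (Z(m) = -24 + 3*18 = -24 + 54 = 30)
N = 70 (N = ((5/(-1))*2)*(-7) = ((5*(-1))*2)*(-7) = -5*2*(-7) = -10*(-7) = 70)
(Z(2 - 9) + N)**2 = (30 + 70)**2 = 100**2 = 10000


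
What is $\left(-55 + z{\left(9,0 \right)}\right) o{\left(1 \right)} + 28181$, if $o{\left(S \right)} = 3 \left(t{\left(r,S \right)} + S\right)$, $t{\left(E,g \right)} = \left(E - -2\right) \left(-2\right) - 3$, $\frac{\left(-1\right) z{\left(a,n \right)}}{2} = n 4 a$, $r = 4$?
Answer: $30491$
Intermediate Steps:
$z{\left(a,n \right)} = - 8 a n$ ($z{\left(a,n \right)} = - 2 n 4 a = - 2 \cdot 4 n a = - 2 \cdot 4 a n = - 8 a n$)
$t{\left(E,g \right)} = -7 - 2 E$ ($t{\left(E,g \right)} = \left(E + 2\right) \left(-2\right) - 3 = \left(2 + E\right) \left(-2\right) - 3 = \left(-4 - 2 E\right) - 3 = -7 - 2 E$)
$o{\left(S \right)} = -45 + 3 S$ ($o{\left(S \right)} = 3 \left(\left(-7 - 8\right) + S\right) = 3 \left(-15 + S\right) = -45 + 3 S$)
$\left(-55 + z{\left(9,0 \right)}\right) o{\left(1 \right)} + 28181 = \left(-55 - 72 \cdot 0\right) \left(-45 + 3 \cdot 1\right) + 28181 = \left(-55 + 0\right) \left(-45 + 3\right) + 28181 = \left(-55\right) \left(-42\right) + 28181 = 2310 + 28181 = 30491$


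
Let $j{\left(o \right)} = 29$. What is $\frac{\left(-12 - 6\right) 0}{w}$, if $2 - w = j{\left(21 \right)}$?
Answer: $0$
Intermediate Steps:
$w = -27$ ($w = 2 - 29 = -27$)
$\frac{\left(-12 - 6\right) 0}{w} = \frac{\left(-12 - 6\right) 0}{-27} = \left(-18\right) 0 \left(- \frac{1}{27}\right) = 0 \left(- \frac{1}{27}\right) = 0$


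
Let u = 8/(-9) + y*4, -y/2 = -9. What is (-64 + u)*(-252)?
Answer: -1792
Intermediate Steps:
y = 18 (y = -2*(-9) = 18)
u = 640/9 (u = 8/(-9) + 18*4 = 8*(-1/9) + 72 = -8/9 + 72 = 640/9 ≈ 71.111)
(-64 + u)*(-252) = (-64 + 640/9)*(-252) = (64/9)*(-252) = -1792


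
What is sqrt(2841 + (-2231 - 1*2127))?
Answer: I*sqrt(1517) ≈ 38.949*I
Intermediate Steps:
sqrt(2841 + (-2231 - 1*2127)) = sqrt(2841 + (-2231 - 2127)) = sqrt(2841 - 4358) = sqrt(-1517) = I*sqrt(1517)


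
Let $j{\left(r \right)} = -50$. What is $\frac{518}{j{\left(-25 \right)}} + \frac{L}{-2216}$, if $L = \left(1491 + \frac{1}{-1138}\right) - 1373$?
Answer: $- \frac{656505347}{63045200} \approx -10.413$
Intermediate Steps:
$L = \frac{134283}{1138}$ ($L = \left(1491 - \frac{1}{1138}\right) - 1373 = \frac{1696757}{1138} - 1373 = \frac{134283}{1138} \approx 118.0$)
$\frac{518}{j{\left(-25 \right)}} + \frac{L}{-2216} = \frac{518}{-50} + \frac{134283}{1138 \left(-2216\right)} = 518 \left(- \frac{1}{50}\right) + \frac{134283}{1138} \left(- \frac{1}{2216}\right) = - \frac{259}{25} - \frac{134283}{2521808} = - \frac{656505347}{63045200}$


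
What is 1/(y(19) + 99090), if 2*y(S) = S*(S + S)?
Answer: 1/99451 ≈ 1.0055e-5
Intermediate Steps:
y(S) = S² (y(S) = (S*(S + S))/2 = (S*(2*S))/2 = (2*S²)/2 = S²)
1/(y(19) + 99090) = 1/(19² + 99090) = 1/(361 + 99090) = 1/99451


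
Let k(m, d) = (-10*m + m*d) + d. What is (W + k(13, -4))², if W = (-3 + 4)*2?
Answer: 33856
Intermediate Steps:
k(m, d) = d - 10*m + d*m (k(m, d) = (-10*m + d*m) + d = d - 10*m + d*m)
W = 2 (W = 1*2 = 2)
(W + k(13, -4))² = (2 + (-4 - 10*13 - 4*13))² = (2 + (-4 - 130 - 52))² = (2 - 186)² = (-184)² = 33856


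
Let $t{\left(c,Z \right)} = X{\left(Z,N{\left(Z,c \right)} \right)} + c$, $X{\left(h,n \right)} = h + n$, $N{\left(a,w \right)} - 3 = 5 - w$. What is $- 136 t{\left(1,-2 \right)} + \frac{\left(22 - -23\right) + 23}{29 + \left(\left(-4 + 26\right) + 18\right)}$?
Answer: $- \frac{56236}{69} \approx -815.01$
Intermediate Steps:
$N{\left(a,w \right)} = 8 - w$ ($N{\left(a,w \right)} = 3 - \left(-5 + w\right) = 8 - w$)
$t{\left(c,Z \right)} = 8 + Z$ ($t{\left(c,Z \right)} = \left(Z - \left(-8 + c\right)\right) + c = \left(8 + Z - c\right) + c = 8 + Z$)
$- 136 t{\left(1,-2 \right)} + \frac{\left(22 - -23\right) + 23}{29 + \left(\left(-4 + 26\right) + 18\right)} = - 136 \left(8 - 2\right) + \frac{\left(22 - -23\right) + 23}{29 + \left(\left(-4 + 26\right) + 18\right)} = \left(-136\right) 6 + \frac{\left(22 + 23\right) + 23}{29 + \left(22 + 18\right)} = -816 + \frac{45 + 23}{29 + 40} = -816 + \frac{68}{69} = - \frac{56236}{69}$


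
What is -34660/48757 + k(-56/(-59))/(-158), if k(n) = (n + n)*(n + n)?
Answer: -9837269244/13408126243 ≈ -0.73368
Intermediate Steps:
k(n) = 4*n² (k(n) = (2*n)*(2*n) = 4*n²)
-34660/48757 + k(-56/(-59))/(-158) = -34660/48757 + (4*(-56/(-59))²)/(-158) = -34660*1/48757 + (4*(-56*(-1/59))²)*(-1/158) = -34660/48757 + (4*(56/59)²)*(-1/158) = -34660/48757 + (4*(3136/3481))*(-1/158) = -34660/48757 + (12544/3481)*(-1/158) = -34660/48757 - 6272/274999 = -9837269244/13408126243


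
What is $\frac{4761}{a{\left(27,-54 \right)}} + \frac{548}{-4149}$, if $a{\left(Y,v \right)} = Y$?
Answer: $\frac{731059}{4149} \approx 176.2$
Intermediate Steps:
$\frac{4761}{a{\left(27,-54 \right)}} + \frac{548}{-4149} = \frac{4761}{27} + \frac{548}{-4149} = 4761 \cdot \frac{1}{27} + 548 \left(- \frac{1}{4149}\right) = \frac{529}{3} - \frac{548}{4149} = \frac{731059}{4149}$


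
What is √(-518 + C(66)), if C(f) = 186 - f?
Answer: I*√398 ≈ 19.95*I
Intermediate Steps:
√(-518 + C(66)) = √(-518 + (186 - 1*66)) = √(-518 + (186 - 66)) = √(-518 + 120) = √(-398) = I*√398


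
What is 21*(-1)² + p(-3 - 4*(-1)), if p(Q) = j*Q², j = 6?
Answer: 27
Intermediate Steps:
p(Q) = 6*Q²
21*(-1)² + p(-3 - 4*(-1)) = 21*(-1)² + 6*(-3 - 4*(-1))² = 21*1 + 6*(-3 + 4)² = 21 + 6*1² = 21 + 6*1 = 21 + 6 = 27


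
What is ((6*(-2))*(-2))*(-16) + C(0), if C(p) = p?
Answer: -384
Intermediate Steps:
((6*(-2))*(-2))*(-16) + C(0) = ((6*(-2))*(-2))*(-16) + 0 = -12*(-2)*(-16) + 0 = 24*(-16) + 0 = -384 + 0 = -384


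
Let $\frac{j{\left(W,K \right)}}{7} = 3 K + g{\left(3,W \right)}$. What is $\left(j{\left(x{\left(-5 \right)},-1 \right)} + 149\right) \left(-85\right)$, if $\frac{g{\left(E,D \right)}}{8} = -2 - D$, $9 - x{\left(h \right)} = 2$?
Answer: $31960$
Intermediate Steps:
$x{\left(h \right)} = 7$ ($x{\left(h \right)} = 9 - 2 = 7$)
$g{\left(E,D \right)} = -16 - 8 D$ ($g{\left(E,D \right)} = 8 \left(-2 - D\right) = -16 - 8 D$)
$j{\left(W,K \right)} = -112 - 56 W + 21 K$ ($j{\left(W,K \right)} = 7 \left(3 K - \left(16 + 8 W\right)\right) = 7 \left(-16 - 8 W + 3 K\right) = -112 - 56 W + 21 K$)
$\left(j{\left(x{\left(-5 \right)},-1 \right)} + 149\right) \left(-85\right) = \left(\left(-112 - 392 + 21 \left(-1\right)\right) + 149\right) \left(-85\right) = \left(\left(-112 - 392 - 21\right) + 149\right) \left(-85\right) = \left(-525 + 149\right) \left(-85\right) = \left(-376\right) \left(-85\right) = 31960$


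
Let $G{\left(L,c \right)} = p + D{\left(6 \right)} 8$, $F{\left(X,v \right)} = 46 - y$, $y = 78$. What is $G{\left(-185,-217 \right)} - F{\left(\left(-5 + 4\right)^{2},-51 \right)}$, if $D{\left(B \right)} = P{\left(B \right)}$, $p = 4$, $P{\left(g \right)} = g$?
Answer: $84$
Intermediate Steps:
$D{\left(B \right)} = B$
$F{\left(X,v \right)} = -32$ ($F{\left(X,v \right)} = 46 - 78 = -32$)
$G{\left(L,c \right)} = 52$ ($G{\left(L,c \right)} = 4 + 6 \cdot 8 = 4 + 48 = 52$)
$G{\left(-185,-217 \right)} - F{\left(\left(-5 + 4\right)^{2},-51 \right)} = 52 - -32 = 52 + 32 = 84$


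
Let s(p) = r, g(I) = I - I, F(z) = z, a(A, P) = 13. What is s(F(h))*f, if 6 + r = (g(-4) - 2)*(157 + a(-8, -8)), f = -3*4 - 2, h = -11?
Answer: 4844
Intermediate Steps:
g(I) = 0
f = -14 (f = -12 - 2 = -14)
r = -346 (r = -6 + (0 - 2)*(157 + 13) = -6 - 2*170 = -6 - 340 = -346)
s(p) = -346
s(F(h))*f = -346*(-14) = 4844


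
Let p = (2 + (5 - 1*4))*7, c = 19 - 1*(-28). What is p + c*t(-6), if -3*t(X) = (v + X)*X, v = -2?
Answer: -731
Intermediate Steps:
c = 47 (c = 19 + 28 = 47)
t(X) = -X*(-2 + X)/3 (t(X) = -(-2 + X)*X/3 = -X*(-2 + X)/3)
p = 21 (p = (2 + (5 - 4))*7 = (2 + 1)*7 = 3*7 = 21)
p + c*t(-6) = 21 + 47*((1/3)*(-6)*(2 - 1*(-6))) = 21 + 47*((1/3)*(-6)*(2 + 6)) = 21 + 47*((1/3)*(-6)*8) = 21 + 47*(-16) = 21 - 752 = -731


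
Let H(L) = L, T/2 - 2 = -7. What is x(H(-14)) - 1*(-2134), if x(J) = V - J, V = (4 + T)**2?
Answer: 2184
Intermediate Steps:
T = -10 (T = 4 + 2*(-7) = 4 - 14 = -10)
V = 36 (V = (4 - 10)**2 = (-6)**2 = 36)
x(J) = 36 - J
x(H(-14)) - 1*(-2134) = (36 - 1*(-14)) - 1*(-2134) = (36 + 14) + 2134 = 50 + 2134 = 2184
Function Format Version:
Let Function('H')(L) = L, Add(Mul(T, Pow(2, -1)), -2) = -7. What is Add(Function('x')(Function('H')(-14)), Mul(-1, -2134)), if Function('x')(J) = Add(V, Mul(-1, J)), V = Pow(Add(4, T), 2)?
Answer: 2184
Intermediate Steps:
T = -10 (T = Add(4, Mul(2, -7)) = Add(4, -14) = -10)
V = 36 (V = Pow(Add(4, -10), 2) = Pow(-6, 2) = 36)
Function('x')(J) = Add(36, Mul(-1, J))
Add(Function('x')(Function('H')(-14)), Mul(-1, -2134)) = Add(Add(36, Mul(-1, -14)), Mul(-1, -2134)) = Add(Add(36, 14), 2134) = Add(50, 2134) = 2184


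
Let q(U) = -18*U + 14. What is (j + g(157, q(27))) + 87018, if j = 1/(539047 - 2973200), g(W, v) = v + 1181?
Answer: 213540940230/2434153 ≈ 87727.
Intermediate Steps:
q(U) = 14 - 18*U
g(W, v) = 1181 + v
j = -1/2434153 (j = 1/(-2434153) = -1/2434153 ≈ -4.1082e-7)
(j + g(157, q(27))) + 87018 = (-1/2434153 + (1181 + (14 - 18*27))) + 87018 = (-1/2434153 + (1181 + (14 - 486))) + 87018 = (-1/2434153 + (1181 - 472)) + 87018 = (-1/2434153 + 709) + 87018 = 1725814476/2434153 + 87018 = 213540940230/2434153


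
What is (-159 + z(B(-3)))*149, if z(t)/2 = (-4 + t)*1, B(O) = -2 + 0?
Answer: -25479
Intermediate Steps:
B(O) = -2
z(t) = -8 + 2*t (z(t) = 2*((-4 + t)*1) = 2*(-4 + t) = -8 + 2*t)
(-159 + z(B(-3)))*149 = (-159 + (-8 + 2*(-2)))*149 = (-159 + (-8 - 4))*149 = (-159 - 12)*149 = -171*149 = -25479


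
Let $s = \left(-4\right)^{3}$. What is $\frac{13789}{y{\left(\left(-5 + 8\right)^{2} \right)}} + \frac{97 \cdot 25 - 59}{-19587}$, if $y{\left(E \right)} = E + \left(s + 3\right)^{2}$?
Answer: $\frac{261259963}{73059510} \approx 3.576$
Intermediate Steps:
$s = -64$
$y{\left(E \right)} = 3721 + E$ ($y{\left(E \right)} = E + \left(-64 + 3\right)^{2} = E + \left(-61\right)^{2} = E + 3721 = 3721 + E$)
$\frac{13789}{y{\left(\left(-5 + 8\right)^{2} \right)}} + \frac{97 \cdot 25 - 59}{-19587} = \frac{13789}{3721 + \left(-5 + 8\right)^{2}} + \frac{97 \cdot 25 - 59}{-19587} = \frac{13789}{3721 + 3^{2}} + \left(2425 - 59\right) \left(- \frac{1}{19587}\right) = \frac{13789}{3721 + 9} + 2366 \left(- \frac{1}{19587}\right) = \frac{13789}{3730} - \frac{2366}{19587} = \frac{261259963}{73059510}$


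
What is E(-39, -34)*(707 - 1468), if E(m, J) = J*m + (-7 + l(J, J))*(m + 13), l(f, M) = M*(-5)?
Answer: 2216032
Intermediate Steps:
l(f, M) = -5*M
E(m, J) = J*m + (-7 - 5*J)*(13 + m) (E(m, J) = J*m + (-7 - 5*J)*(m + 13) = J*m + (-7 - 5*J)*(13 + m))
E(-39, -34)*(707 - 1468) = (-91 - 65*(-34) - 7*(-39) - 4*(-34)*(-39))*(707 - 1468) = (-91 + 2210 + 273 - 5304)*(-761) = -2912*(-761) = 2216032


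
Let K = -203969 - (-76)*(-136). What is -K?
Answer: 214305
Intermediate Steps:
K = -214305 (K = -203969 - 1*10336 = -203969 - 10336 = -214305)
-K = -1*(-214305) = 214305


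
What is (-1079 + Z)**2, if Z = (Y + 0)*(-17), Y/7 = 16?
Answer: 8898289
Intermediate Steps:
Y = 112 (Y = 7*16 = 112)
Z = -1904 (Z = (112 + 0)*(-17) = 112*(-17) = -1904)
(-1079 + Z)**2 = (-1079 - 1904)**2 = (-2983)**2 = 8898289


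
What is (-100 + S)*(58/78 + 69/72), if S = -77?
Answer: -31329/104 ≈ -301.24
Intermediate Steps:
(-100 + S)*(58/78 + 69/72) = (-100 - 77)*(58/78 + 69/72) = -177*(58*(1/78) + 69*(1/72)) = -177*(29/39 + 23/24) = -177*177/104 = -31329/104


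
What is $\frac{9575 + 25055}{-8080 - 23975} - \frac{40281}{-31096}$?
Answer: $\frac{42870595}{199356456} \approx 0.21504$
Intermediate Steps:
$\frac{9575 + 25055}{-8080 - 23975} - \frac{40281}{-31096} = \frac{34630}{-32055} - - \frac{40281}{31096} = 34630 \left(- \frac{1}{32055}\right) + \frac{40281}{31096} = - \frac{6926}{6411} + \frac{40281}{31096} = \frac{42870595}{199356456}$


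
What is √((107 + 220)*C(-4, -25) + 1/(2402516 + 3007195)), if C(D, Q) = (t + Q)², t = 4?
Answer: √468912664038318062/1803237 ≈ 379.75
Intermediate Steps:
C(D, Q) = (4 + Q)²
√((107 + 220)*C(-4, -25) + 1/(2402516 + 3007195)) = √((107 + 220)*(4 - 25)² + 1/(2402516 + 3007195)) = √(327*(-21)² + 1/5409711) = √(327*441 + 1/5409711) = √(144207 + 1/5409711) = √(780118194178/5409711) = √468912664038318062/1803237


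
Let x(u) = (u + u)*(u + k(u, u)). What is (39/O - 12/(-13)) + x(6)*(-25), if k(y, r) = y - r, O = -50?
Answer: -1169907/650 ≈ -1799.9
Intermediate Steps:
x(u) = 2*u² (x(u) = (u + u)*(u + (u - u)) = (2*u)*(u + 0) = (2*u)*u = 2*u²)
(39/O - 12/(-13)) + x(6)*(-25) = (39/(-50) - 12/(-13)) + (2*6²)*(-25) = (39*(-1/50) - 12*(-1/13)) + (2*36)*(-25) = (-39/50 + 12/13) + 72*(-25) = 93/650 - 1800 = -1169907/650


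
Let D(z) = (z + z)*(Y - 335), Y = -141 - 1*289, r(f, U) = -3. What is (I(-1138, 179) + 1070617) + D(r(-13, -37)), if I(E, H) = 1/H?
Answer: 192462054/179 ≈ 1.0752e+6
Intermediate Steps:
Y = -430 (Y = -141 - 289 = -430)
D(z) = -1530*z (D(z) = (z + z)*(-430 - 335) = (2*z)*(-765) = -1530*z)
(I(-1138, 179) + 1070617) + D(r(-13, -37)) = (1/179 + 1070617) - 1530*(-3) = (1/179 + 1070617) + 4590 = 191640444/179 + 4590 = 192462054/179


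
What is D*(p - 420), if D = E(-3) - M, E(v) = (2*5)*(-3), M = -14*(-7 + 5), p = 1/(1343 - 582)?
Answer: 18537902/761 ≈ 24360.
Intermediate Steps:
p = 1/761 ≈ 0.0013141
M = 28 (M = -14*(-2) = 28)
E(v) = -30 (E(v) = 10*(-3) = -30)
D = -58 (D = -30 - 1*28 = -30 - 28 = -58)
D*(p - 420) = -58*(1/761 - 420) = -58*(-319619/761) = 18537902/761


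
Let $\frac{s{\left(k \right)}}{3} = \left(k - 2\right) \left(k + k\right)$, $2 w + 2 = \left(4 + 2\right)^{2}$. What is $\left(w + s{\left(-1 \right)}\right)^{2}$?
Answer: $1225$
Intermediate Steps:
$w = 17$ ($w = -1 + \frac{\left(4 + 2\right)^{2}}{2} = -1 + \frac{6^{2}}{2} = -1 + \frac{1}{2} \cdot 36 = -1 + 18 = 17$)
$s{\left(k \right)} = 6 k \left(-2 + k\right)$ ($s{\left(k \right)} = 3 \left(k - 2\right) \left(k + k\right) = 3 \left(-2 + k\right) 2 k = 3 \cdot 2 k \left(-2 + k\right) = 6 k \left(-2 + k\right)$)
$\left(w + s{\left(-1 \right)}\right)^{2} = \left(17 + 6 \left(-1\right) \left(-2 - 1\right)\right)^{2} = \left(17 + 6 \left(-1\right) \left(-3\right)\right)^{2} = \left(17 + 18\right)^{2} = 35^{2} = 1225$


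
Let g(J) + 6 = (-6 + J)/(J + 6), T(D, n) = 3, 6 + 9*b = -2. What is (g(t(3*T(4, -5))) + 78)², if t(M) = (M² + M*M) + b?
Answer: 751911241/141376 ≈ 5318.5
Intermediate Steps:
b = -8/9 (b = -⅔ + (⅑)*(-2) = -⅔ - 2/9 = -8/9 ≈ -0.88889)
t(M) = -8/9 + 2*M² (t(M) = (M² + M*M) - 8/9 = (M² + M²) - 8/9 = 2*M² - 8/9 = -8/9 + 2*M²)
g(J) = -6 + (-6 + J)/(6 + J) (g(J) = -6 + (-6 + J)/(J + 6) = -6 + (-6 + J)/(6 + J))
(g(t(3*T(4, -5))) + 78)² = ((-42 - 5*(-8/9 + 2*(3*3)²))/(6 + (-8/9 + 2*(3*3)²)) + 78)² = ((-42 - 5*(-8/9 + 2*9²))/(6 + (-8/9 + 2*9²)) + 78)² = ((-42 - 5*(-8/9 + 2*81))/(6 + (-8/9 + 2*81)) + 78)² = ((-42 - 5*(-8/9 + 162))/(6 + (-8/9 + 162)) + 78)² = ((-42 - 5*1450/9)/(6 + 1450/9) + 78)² = ((-42 - 7250/9)/(1504/9) + 78)² = ((9/1504)*(-7628/9) + 78)² = (-1907/376 + 78)² = (27421/376)² = 751911241/141376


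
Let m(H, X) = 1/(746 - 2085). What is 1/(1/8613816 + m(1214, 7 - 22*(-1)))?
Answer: -11533899624/8612477 ≈ -1339.2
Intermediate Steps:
m(H, X) = -1/1339 (m(H, X) = 1/(-1339) = -1/1339)
1/(1/8613816 + m(1214, 7 - 22*(-1))) = 1/(1/8613816 - 1/1339) = 1/(-8612477/11533899624) = -11533899624/8612477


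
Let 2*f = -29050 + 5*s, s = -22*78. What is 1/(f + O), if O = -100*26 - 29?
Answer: -1/21444 ≈ -4.6633e-5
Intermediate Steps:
s = -1716
f = -18815 (f = (-29050 + 5*(-1716))/2 = (-29050 - 8580)/2 = (½)*(-37630) = -18815)
O = -2629 (O = -2600 - 29 = -2629)
1/(f + O) = 1/(-18815 - 2629) = 1/(-21444) = -1/21444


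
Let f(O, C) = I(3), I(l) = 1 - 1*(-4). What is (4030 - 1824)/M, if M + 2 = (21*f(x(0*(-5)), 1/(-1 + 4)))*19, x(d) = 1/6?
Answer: 2206/1993 ≈ 1.1069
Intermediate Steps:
x(d) = 1/6
I(l) = 5 (I(l) = 1 + 4 = 5)
f(O, C) = 5
M = 1993 (M = -2 + (21*5)*19 = -2 + 105*19 = -2 + 1995 = 1993)
(4030 - 1824)/M = (4030 - 1824)/1993 = 2206*(1/1993) = 2206/1993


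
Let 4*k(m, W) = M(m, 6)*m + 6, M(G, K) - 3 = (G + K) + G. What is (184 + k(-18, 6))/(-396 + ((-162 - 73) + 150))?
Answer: -307/481 ≈ -0.63825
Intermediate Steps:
M(G, K) = 3 + K + 2*G (M(G, K) = 3 + ((G + K) + G) = 3 + (K + 2*G) = 3 + K + 2*G)
k(m, W) = 3/2 + m*(9 + 2*m)/4 (k(m, W) = ((3 + 6 + 2*m)*m + 6)/4 = ((9 + 2*m)*m + 6)/4 = (m*(9 + 2*m) + 6)/4 = (6 + m*(9 + 2*m))/4 = 3/2 + m*(9 + 2*m)/4)
(184 + k(-18, 6))/(-396 + ((-162 - 73) + 150)) = (184 + (3/2 + (¼)*(-18)*(9 + 2*(-18))))/(-396 + ((-162 - 73) + 150)) = (184 + (3/2 + (¼)*(-18)*(9 - 36)))/(-396 + (-235 + 150)) = (184 + (3/2 + (¼)*(-18)*(-27)))/(-396 - 85) = (184 + (3/2 + 243/2))/(-481) = (184 + 123)*(-1/481) = 307*(-1/481) = -307/481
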